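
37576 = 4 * 9394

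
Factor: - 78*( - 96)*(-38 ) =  - 2^7*3^2*13^1*19^1 = - 284544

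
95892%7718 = 3276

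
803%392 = 19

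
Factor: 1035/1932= 15/28 = 2^ ( -2)*3^1*5^1*7^ ( - 1 ) 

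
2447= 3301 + -854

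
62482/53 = 62482/53 = 1178.91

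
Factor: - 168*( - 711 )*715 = 85405320 = 2^3*3^3*5^1*7^1 * 11^1*13^1 * 79^1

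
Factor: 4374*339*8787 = 13029240582 = 2^1 * 3^9*29^1 * 101^1 *113^1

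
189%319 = 189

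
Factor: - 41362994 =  - 2^1*20681497^1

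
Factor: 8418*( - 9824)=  - 2^6*3^1*23^1*61^1*307^1=- 82698432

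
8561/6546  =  8561/6546 = 1.31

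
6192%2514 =1164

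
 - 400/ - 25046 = 200/12523 = 0.02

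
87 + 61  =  148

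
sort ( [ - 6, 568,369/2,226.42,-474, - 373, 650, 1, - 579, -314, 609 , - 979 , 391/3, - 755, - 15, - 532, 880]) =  [ - 979,-755,-579, - 532, - 474,-373, - 314, - 15, - 6, 1, 391/3,369/2 , 226.42, 568,609,650,880]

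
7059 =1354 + 5705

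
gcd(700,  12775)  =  175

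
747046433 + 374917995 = 1121964428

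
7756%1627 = 1248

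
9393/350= 9393/350 = 26.84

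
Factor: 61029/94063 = 3^2 * 6781^1*94063^(-1) 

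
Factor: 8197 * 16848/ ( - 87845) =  - 138103056/87845 = -2^4 *3^4*5^(-1)*7^1*13^1*1171^1*17569^(  -  1)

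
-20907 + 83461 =62554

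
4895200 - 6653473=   -  1758273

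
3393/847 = 3393/847= 4.01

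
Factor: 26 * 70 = 1820  =  2^2*5^1*7^1*13^1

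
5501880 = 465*11832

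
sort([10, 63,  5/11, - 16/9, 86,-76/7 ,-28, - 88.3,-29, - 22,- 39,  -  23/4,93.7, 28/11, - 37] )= [-88.3, - 39, - 37, - 29, - 28, - 22,-76/7 , - 23/4, - 16/9,5/11,28/11, 10,63, 86,93.7]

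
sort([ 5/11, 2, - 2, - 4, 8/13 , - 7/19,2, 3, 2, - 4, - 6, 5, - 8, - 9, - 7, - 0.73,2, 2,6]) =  [ - 9, - 8,-7, - 6, - 4, - 4,  -  2, - 0.73,  -  7/19,5/11,8/13, 2, 2,2, 2,2 , 3, 5, 6]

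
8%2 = 0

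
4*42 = 168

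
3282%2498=784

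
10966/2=5483 = 5483.00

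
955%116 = 27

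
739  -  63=676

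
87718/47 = 87718/47  =  1866.34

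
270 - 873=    - 603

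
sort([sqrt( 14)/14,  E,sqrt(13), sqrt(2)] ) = [sqrt(14 )/14, sqrt ( 2), E , sqrt(13 ) ]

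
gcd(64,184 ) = 8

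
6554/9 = 6554/9 = 728.22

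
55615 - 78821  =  -23206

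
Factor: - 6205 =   -  5^1 * 17^1*73^1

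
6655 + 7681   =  14336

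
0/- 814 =0/1=- 0.00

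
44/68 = 11/17= 0.65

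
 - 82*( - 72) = 5904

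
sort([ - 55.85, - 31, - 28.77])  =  [-55.85 , - 31 , - 28.77]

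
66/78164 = 33/39082 = 0.00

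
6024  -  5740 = 284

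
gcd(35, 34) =1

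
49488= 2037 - -47451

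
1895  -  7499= - 5604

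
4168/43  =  4168/43 = 96.93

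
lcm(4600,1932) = 96600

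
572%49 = 33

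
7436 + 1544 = 8980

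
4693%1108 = 261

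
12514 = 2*6257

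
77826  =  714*109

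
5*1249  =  6245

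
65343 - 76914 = -11571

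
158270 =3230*49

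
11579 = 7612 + 3967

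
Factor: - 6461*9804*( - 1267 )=2^2*3^1*7^2*13^1  *19^1*43^1*71^1*181^1 =80256396948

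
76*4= 304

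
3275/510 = 6 +43/102 = 6.42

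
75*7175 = 538125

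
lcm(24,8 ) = 24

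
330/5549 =330/5549 = 0.06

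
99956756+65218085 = 165174841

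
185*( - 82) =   -  15170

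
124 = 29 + 95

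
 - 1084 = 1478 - 2562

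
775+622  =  1397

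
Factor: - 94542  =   - 2^1*3^1*7^1 * 2251^1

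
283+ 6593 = 6876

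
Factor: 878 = 2^1*439^1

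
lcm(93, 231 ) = 7161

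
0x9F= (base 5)1114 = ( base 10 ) 159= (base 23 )6l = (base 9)186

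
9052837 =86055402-77002565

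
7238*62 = 448756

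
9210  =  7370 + 1840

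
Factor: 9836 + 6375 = 16211 = 13^1*29^1*43^1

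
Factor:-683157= - 3^1*227719^1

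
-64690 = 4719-69409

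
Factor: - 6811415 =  - 5^1*13^1*43^1*2437^1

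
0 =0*342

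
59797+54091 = 113888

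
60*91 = 5460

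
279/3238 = 279/3238= 0.09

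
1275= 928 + 347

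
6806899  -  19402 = 6787497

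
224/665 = 32/95 = 0.34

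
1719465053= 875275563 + 844189490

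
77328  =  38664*2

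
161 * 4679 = 753319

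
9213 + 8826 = 18039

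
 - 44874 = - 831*54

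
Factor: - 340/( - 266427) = 2^2*3^( - 2 )*5^1*7^( - 1)*17^1*4229^ ( - 1 )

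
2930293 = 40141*73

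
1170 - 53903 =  - 52733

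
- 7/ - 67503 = 7/67503 = 0.00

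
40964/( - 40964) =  - 1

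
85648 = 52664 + 32984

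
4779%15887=4779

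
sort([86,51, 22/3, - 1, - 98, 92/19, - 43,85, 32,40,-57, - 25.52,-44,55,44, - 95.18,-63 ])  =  [  -  98,-95.18, - 63,-57, - 44, - 43, - 25.52, - 1,92/19,22/3 , 32,40,  44, 51, 55,85,86 ] 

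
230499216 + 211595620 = 442094836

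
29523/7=4217+4/7 =4217.57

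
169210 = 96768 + 72442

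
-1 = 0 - 1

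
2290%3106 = 2290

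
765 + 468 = 1233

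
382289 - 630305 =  - 248016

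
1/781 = 1/781=0.00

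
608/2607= 608/2607  =  0.23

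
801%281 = 239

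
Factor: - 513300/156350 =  - 174/53 = -2^1*3^1*29^1*53^( - 1 )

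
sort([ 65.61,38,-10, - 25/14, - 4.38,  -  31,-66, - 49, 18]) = [ - 66, - 49, - 31, -10, - 4.38,-25/14 , 18, 38,65.61 ] 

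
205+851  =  1056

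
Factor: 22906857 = 3^1*7635619^1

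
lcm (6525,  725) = 6525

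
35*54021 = 1890735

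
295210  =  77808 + 217402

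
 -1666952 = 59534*(-28 ) 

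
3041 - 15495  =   - 12454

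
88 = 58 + 30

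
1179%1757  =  1179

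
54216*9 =487944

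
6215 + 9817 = 16032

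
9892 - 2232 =7660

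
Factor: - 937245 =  - 3^1  *  5^1*62483^1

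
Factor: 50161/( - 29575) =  - 5^( -2 )*7^(-1 )*13^( - 2 ) * 103^1*487^1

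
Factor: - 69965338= - 2^1 * 197^1*239^1*743^1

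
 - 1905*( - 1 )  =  1905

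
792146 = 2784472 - 1992326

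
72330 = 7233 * 10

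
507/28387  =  507/28387 = 0.02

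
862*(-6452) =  - 5561624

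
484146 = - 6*( - 80691 ) 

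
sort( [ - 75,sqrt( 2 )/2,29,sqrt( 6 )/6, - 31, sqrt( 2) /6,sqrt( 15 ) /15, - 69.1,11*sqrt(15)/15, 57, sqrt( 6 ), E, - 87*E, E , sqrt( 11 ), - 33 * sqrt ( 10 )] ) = [ - 87*E,-33*sqrt( 10), - 75, - 69.1,-31,sqrt(  2) /6,sqrt ( 15)/15, sqrt( 6 ) /6,sqrt( 2)/2,sqrt (6) , E,E, 11 * sqrt( 15 )/15,sqrt(11 ),29, 57] 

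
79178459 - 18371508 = 60806951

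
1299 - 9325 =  - 8026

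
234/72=3 + 1/4= 3.25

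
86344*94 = 8116336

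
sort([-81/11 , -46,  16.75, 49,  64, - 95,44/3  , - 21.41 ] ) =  [ - 95, - 46, - 21.41,-81/11,44/3, 16.75,  49, 64] 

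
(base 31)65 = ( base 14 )D9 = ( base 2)10111111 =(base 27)72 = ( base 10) 191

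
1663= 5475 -3812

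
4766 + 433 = 5199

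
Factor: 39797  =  17^1*2341^1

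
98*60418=5920964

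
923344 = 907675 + 15669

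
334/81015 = 334/81015   =  0.00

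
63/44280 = 7/4920 = 0.00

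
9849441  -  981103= 8868338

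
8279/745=8279/745=11.11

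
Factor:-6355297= - 13^1*17^1 * 149^1*193^1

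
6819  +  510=7329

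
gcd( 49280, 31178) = 14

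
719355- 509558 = 209797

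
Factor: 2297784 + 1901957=4199741 = 7^2*13^1*19^1*347^1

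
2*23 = 46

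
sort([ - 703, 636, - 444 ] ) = [ -703, - 444,636]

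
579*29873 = 17296467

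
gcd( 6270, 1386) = 66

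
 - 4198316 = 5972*( - 703)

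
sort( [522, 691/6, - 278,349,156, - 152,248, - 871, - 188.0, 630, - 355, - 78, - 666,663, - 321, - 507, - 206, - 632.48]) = [ - 871, - 666, -632.48,- 507, - 355, - 321, - 278, - 206 , - 188.0, - 152, - 78 , 691/6,156,248, 349,522, 630,663]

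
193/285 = 193/285 = 0.68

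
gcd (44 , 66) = 22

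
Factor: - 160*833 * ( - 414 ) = 55177920=2^6 * 3^2*5^1*  7^2*17^1  *  23^1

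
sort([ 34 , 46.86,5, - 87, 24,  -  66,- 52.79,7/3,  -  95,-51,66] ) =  [ - 95 ,-87 , -66, -52.79,  -  51,7/3,  5, 24, 34, 46.86, 66]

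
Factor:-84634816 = -2^6*7^1*19^1 * 61^1 * 163^1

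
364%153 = 58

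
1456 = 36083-34627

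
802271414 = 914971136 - 112699722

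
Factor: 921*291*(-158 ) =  - 2^1 * 3^2 * 79^1*97^1 *307^1=- 42345738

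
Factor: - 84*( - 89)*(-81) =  - 605556 = - 2^2*3^5*7^1*89^1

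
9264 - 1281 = 7983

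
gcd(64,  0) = 64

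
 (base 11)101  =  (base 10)122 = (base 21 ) 5h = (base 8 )172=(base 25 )4M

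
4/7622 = 2/3811 = 0.00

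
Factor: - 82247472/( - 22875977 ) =2^4*3^2*587^(-1 )*38971^( - 1)*571163^1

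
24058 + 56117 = 80175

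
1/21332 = 1/21332  =  0.00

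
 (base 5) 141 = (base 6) 114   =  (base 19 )28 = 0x2e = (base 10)46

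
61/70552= 61/70552 = 0.00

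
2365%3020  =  2365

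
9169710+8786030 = 17955740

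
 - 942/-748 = 471/374 = 1.26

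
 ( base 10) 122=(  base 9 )145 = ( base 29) 46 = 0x7A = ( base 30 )42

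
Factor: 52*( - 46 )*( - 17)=40664 = 2^3*13^1* 17^1*23^1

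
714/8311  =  714/8311 =0.09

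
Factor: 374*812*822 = 2^4*3^1*7^1*11^1*17^1*29^1*137^1 = 249631536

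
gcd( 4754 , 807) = 1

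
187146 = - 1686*( - 111)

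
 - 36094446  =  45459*(-794)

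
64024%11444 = 6804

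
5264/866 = 2632/433 = 6.08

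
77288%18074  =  4992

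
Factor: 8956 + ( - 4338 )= 4618= 2^1*2309^1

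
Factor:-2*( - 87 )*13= 2262 = 2^1*3^1*13^1*29^1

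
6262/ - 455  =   - 6262/455 = - 13.76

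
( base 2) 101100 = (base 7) 62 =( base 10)44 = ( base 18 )28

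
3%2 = 1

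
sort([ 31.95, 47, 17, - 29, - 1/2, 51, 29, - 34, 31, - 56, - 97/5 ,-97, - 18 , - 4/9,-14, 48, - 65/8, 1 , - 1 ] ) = [-97, - 56, - 34, - 29, - 97/5 , - 18, - 14, - 65/8,  -  1, - 1/2, - 4/9,1,17, 29, 31, 31.95, 47, 48, 51 ] 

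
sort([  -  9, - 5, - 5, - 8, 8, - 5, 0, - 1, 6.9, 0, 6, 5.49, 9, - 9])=[ - 9, - 9, - 8,- 5,-5, - 5,-1,  0,0, 5.49,6, 6.9, 8, 9 ] 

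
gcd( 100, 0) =100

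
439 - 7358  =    -  6919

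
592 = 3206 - 2614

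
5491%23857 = 5491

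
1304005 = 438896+865109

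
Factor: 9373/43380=2^(-2)*3^( - 2) * 5^( - 1 )*7^1*13^1*103^1*241^(-1 ) 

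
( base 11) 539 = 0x287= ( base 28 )n3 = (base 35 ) ih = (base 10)647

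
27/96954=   9/32318 = 0.00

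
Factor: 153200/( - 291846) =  - 2^3*3^( - 1 )*5^2*127^( - 1) = -  200/381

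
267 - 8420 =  - 8153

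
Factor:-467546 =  - 2^1*157^1*1489^1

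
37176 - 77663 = -40487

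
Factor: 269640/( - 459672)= - 3^1*5^1  *7^1*179^( - 1) = - 105/179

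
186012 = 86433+99579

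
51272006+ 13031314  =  64303320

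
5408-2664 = 2744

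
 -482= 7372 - 7854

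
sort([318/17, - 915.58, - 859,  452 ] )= [ - 915.58, - 859, 318/17, 452]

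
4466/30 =148 +13/15  =  148.87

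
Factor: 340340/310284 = 385/351 = 3^(-3)*5^1*7^1*11^1*13^( - 1)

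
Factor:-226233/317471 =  - 3^5*11^( - 1 )*31^( - 1)= - 243/341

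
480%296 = 184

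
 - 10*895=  - 8950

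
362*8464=3063968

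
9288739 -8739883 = 548856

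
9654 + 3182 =12836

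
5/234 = 5/234 = 0.02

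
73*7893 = 576189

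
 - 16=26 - 42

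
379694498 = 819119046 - 439424548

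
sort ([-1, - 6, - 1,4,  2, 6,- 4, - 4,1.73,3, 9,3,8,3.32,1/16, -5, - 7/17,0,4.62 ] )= [ - 6, - 5, - 4, - 4,-1,- 1, - 7/17,0,1/16, 1.73,2,  3,3, 3.32, 4 , 4.62, 6,8,9]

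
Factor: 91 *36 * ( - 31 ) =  - 2^2*3^2*7^1 * 13^1*31^1 = - 101556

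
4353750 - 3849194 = 504556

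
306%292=14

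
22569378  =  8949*2522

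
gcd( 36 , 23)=1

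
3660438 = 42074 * 87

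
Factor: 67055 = 5^1 *13411^1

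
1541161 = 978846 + 562315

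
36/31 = 36/31 = 1.16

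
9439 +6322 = 15761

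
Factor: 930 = 2^1*3^1*5^1*31^1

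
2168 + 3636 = 5804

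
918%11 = 5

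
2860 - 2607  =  253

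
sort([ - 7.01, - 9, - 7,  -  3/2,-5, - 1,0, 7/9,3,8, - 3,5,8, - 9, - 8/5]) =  [ - 9, - 9, -7.01, - 7, - 5, - 3, - 8/5, - 3/2, - 1,0, 7/9, 3, 5, 8, 8]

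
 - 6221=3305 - 9526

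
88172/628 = 140 + 63/157 = 140.40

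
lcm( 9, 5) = 45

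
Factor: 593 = 593^1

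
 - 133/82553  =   - 133/82553 = -  0.00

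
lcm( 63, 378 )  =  378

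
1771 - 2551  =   -780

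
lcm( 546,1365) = 2730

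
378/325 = 378/325 =1.16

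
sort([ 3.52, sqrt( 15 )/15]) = [ sqrt( 15)/15,3.52] 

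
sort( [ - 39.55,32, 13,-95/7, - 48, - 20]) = [ - 48, - 39.55, - 20, - 95/7,13,  32]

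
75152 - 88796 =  - 13644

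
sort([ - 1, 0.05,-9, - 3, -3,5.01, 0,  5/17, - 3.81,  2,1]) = [ -9,-3.81,-3,-3,-1,  0,0.05,5/17, 1, 2, 5.01]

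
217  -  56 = 161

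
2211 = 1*2211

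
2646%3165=2646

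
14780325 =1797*8225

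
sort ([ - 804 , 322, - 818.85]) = [  -  818.85, -804,322]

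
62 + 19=81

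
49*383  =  18767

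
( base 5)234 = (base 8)105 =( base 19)3C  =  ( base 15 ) 49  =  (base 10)69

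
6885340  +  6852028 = 13737368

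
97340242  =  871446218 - 774105976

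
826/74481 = 826/74481= 0.01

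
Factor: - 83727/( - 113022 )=2^( -1)*13^ ( -1)*23^(-1)*443^1 = 443/598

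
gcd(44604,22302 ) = 22302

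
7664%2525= 89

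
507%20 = 7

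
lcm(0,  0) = 0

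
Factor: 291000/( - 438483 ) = - 2^3*5^3*97^1*146161^ ( - 1 ) = -97000/146161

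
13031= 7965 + 5066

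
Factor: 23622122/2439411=2^1*3^( - 1)*13^ (-1)*1321^1 * 8941^1 * 62549^(-1 )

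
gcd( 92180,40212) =4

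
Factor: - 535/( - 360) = 107/72 = 2^( - 3)*3^( - 2 )*107^1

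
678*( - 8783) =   -  5954874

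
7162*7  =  50134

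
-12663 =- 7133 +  - 5530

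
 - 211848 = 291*( - 728)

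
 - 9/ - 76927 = 9/76927 = 0.00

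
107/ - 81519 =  - 107/81519  =  - 0.00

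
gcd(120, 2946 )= 6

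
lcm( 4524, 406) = 31668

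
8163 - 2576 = 5587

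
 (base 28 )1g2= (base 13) 73C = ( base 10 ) 1234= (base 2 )10011010010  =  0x4D2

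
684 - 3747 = -3063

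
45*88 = 3960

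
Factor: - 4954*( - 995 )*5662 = 2^2*5^1*19^1*149^1*199^1*2477^1 = 27909300260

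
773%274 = 225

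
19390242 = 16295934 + 3094308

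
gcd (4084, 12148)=4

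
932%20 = 12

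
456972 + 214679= 671651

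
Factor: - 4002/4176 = - 2^ ( - 3)*3^(-1)*23^1 = - 23/24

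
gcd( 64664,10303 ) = 1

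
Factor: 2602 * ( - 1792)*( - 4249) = 2^9 * 7^2 * 607^1*1301^1 = 19812169216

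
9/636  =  3/212 =0.01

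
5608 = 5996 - 388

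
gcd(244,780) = 4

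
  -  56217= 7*( - 8031 ) 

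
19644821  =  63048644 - 43403823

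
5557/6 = 926 + 1/6 = 926.17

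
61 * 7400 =451400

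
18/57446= 9/28723 = 0.00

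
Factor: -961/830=-2^( - 1 )*5^( - 1)*31^2*83^(-1 )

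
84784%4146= 1864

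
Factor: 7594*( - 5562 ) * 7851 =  - 331609187628 = - 2^2 * 3^4*103^1 *2617^1*3797^1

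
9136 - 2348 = 6788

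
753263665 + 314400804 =1067664469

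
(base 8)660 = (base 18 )160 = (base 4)12300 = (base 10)432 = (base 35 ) cc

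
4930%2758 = 2172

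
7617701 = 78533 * 97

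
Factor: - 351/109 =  - 3^3*13^1*109^(-1 ) 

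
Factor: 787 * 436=2^2*109^1*787^1 =343132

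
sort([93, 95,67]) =[ 67,93,95]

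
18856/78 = 241 + 29/39 = 241.74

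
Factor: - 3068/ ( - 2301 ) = 2^2*3^( - 1 )=4/3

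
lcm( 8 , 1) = 8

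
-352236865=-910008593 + 557771728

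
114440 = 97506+16934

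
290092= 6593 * 44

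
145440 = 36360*4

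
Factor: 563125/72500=2^(-2)*17^1*29^( - 1)*  53^1 = 901/116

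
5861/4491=1  +  1370/4491 = 1.31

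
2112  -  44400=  - 42288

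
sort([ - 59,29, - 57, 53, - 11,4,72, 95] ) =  [ - 59, - 57 ,-11,4, 29,53,72, 95]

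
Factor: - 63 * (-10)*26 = 16380= 2^2*3^2 * 5^1*7^1*13^1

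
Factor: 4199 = 13^1*17^1*19^1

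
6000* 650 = 3900000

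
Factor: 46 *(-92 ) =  - 4232 = - 2^3*23^2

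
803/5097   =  803/5097 = 0.16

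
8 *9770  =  78160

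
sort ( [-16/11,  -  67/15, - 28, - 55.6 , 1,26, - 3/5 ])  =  [ - 55.6,-28,-67/15, - 16/11, - 3/5,1, 26]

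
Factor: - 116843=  - 331^1*353^1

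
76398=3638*21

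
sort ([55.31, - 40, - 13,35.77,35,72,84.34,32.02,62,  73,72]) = [ - 40, - 13,32.02 , 35,35.77,55.31,62,72,72,73 , 84.34]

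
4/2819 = 4/2819 = 0.00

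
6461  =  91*71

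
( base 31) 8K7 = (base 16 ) 207B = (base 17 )1bd2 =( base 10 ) 8315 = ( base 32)83r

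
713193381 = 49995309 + 663198072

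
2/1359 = 2/1359 = 0.00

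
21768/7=3109 + 5/7= 3109.71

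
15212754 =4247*3582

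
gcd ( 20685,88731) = 3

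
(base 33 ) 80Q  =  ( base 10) 8738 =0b10001000100010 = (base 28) B42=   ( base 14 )3282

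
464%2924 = 464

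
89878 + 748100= 837978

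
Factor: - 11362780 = - 2^2*5^1*11^1*13^1*29^1*137^1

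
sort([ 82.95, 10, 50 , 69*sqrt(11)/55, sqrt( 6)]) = [ sqrt( 6 ),69 * sqrt( 11)/55,10, 50, 82.95]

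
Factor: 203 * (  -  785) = -5^1*7^1*29^1*157^1 =-159355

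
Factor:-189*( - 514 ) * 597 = 57996162 = 2^1*3^4* 7^1*199^1 * 257^1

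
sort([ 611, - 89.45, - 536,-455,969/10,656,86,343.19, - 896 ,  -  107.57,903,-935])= [-935, - 896,-536,-455 , - 107.57 ,-89.45, 86,969/10, 343.19, 611, 656,903 ]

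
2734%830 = 244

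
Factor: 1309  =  7^1*11^1*17^1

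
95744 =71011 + 24733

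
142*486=69012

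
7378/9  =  7378/9 = 819.78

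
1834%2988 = 1834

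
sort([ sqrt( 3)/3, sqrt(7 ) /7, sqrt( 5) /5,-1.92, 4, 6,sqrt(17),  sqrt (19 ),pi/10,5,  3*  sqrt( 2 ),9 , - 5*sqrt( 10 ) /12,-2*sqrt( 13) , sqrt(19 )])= [ - 2*sqrt (13), - 1.92,-5*sqrt(10 ) /12, pi/10,  sqrt( 7 ) /7, sqrt(5 ) /5, sqrt( 3 ) /3,  4,sqrt(17),3*sqrt(2), sqrt ( 19 ),sqrt(19 ),  5, 6, 9]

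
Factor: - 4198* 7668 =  - 32190264 = - 2^3*3^3 * 71^1 *2099^1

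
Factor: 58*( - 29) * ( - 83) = 139606= 2^1* 29^2*83^1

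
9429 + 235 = 9664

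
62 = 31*2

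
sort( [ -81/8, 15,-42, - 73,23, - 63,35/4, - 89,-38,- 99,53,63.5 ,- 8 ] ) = [ - 99, - 89,- 73, - 63, -42, - 38, - 81/8, - 8,35/4,15,23,53, 63.5 ]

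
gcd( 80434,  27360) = 2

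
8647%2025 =547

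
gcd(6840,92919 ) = 3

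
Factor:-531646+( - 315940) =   -  2^1*17^1*97^1 * 257^1 = - 847586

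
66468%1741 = 310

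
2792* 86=240112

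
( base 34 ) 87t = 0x252b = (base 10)9515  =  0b10010100101011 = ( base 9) 14042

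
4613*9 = 41517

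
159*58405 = 9286395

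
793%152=33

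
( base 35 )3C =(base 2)1110101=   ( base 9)140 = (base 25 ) 4H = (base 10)117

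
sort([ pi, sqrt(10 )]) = [pi , sqrt(10 )] 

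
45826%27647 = 18179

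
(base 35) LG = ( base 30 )p1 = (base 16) 2ef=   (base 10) 751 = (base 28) qn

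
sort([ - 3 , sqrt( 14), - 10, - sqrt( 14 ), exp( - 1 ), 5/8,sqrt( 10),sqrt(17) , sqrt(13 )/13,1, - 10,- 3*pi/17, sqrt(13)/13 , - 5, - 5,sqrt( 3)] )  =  [ - 10, - 10 , - 5, -5, - sqrt( 14), - 3, - 3*pi/17,sqrt( 13)/13, sqrt( 13 )/13,exp ( - 1 ),5/8,1,sqrt(3 ),sqrt (10), sqrt(14 ), sqrt(17 ) ] 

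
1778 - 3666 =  - 1888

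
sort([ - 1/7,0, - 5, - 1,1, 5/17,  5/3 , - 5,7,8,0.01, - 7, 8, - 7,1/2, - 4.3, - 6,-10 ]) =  [ - 10, - 7, - 7, - 6, - 5,-5, - 4.3, - 1,-1/7,0,0.01,5/17,  1/2,1,5/3,7 , 8,8 ]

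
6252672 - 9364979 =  - 3112307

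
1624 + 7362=8986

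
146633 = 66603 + 80030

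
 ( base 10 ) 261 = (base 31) 8D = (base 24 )al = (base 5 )2021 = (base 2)100000101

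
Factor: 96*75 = 2^5*3^2*5^2=7200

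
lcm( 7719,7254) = 602082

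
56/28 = 2 = 2.00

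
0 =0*81361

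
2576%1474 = 1102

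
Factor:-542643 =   -  3^1*277^1 * 653^1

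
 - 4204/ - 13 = 323 + 5/13 = 323.38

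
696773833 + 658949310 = 1355723143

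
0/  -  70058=0/1 = - 0.00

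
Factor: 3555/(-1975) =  - 9/5 = - 3^2*5^( - 1)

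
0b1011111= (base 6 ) 235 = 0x5F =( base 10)95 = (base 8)137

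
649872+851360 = 1501232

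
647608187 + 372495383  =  1020103570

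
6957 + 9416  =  16373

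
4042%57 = 52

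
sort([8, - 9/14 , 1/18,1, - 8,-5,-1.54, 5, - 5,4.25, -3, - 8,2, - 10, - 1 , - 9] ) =[ - 10, - 9,  -  8, - 8,  -  5,-5 ,  -  3,-1.54,- 1,- 9/14,1/18,1, 2, 4.25,5, 8] 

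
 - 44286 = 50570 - 94856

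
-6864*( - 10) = 68640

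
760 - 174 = 586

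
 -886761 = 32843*( - 27 )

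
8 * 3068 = 24544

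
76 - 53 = 23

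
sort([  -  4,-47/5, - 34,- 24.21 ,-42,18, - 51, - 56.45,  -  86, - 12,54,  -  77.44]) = [ - 86, - 77.44, - 56.45, - 51,-42, - 34,-24.21,-12 , - 47/5, - 4 , 18, 54 ] 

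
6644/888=7 + 107/222 = 7.48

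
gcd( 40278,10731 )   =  147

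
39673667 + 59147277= 98820944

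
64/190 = 32/95= 0.34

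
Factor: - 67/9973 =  - 67^1*9973^( - 1 )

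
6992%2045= 857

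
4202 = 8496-4294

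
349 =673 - 324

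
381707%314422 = 67285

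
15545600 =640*24290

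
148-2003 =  - 1855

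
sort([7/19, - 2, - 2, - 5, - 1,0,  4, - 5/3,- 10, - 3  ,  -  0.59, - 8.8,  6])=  [-10,  -  8.8, - 5, - 3,-2, - 2,-5/3 , - 1, - 0.59, 0 , 7/19,  4,  6] 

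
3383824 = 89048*38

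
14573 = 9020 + 5553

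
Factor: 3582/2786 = 9/7 = 3^2*7^( - 1)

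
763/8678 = 763/8678 = 0.09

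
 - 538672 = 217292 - 755964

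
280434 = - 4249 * ( - 66) 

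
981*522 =512082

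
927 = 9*103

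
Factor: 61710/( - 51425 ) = -6/5 = -2^1*3^1 * 5^( - 1 ) 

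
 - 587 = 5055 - 5642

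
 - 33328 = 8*(  -  4166)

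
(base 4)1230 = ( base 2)1101100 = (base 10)108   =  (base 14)7A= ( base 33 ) 39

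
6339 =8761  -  2422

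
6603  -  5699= 904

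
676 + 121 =797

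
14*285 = 3990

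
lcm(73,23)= 1679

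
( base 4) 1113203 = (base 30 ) 66N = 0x15e3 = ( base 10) 5603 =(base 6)41535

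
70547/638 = 70547/638 =110.58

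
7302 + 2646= 9948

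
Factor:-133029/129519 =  - 379/369 = -3^( - 2)*41^(-1 )* 379^1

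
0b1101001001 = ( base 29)100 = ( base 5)11331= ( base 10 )841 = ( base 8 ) 1511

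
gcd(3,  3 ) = 3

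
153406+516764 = 670170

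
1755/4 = 438 + 3/4 = 438.75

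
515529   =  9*57281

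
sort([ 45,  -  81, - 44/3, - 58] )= [ - 81,-58,-44/3,45] 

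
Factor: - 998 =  - 2^1 * 499^1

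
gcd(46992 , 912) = 48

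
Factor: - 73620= -2^2*3^2*5^1*409^1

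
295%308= 295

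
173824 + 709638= 883462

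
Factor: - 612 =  - 2^2*3^2 * 17^1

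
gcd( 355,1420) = 355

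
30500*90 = 2745000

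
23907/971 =24 + 603/971 =24.62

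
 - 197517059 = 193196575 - 390713634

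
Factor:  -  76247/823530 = -2^( - 1)*3^( - 1 ) * 5^( - 1)*19^1*  97^ ( - 1 )*283^( - 1) *4013^1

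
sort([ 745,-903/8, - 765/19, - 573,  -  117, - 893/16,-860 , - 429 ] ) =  [ - 860, - 573, - 429,- 117 ,- 903/8, - 893/16, - 765/19,745] 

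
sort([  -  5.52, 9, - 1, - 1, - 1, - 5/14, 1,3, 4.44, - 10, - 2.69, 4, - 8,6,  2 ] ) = [- 10, - 8, - 5.52, - 2.69, - 1,-1,  -  1, - 5/14,1, 2, 3 , 4, 4.44,  6,  9]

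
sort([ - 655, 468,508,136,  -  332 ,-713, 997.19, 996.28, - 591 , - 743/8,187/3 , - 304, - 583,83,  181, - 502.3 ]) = [ - 713,-655, - 591, - 583, - 502.3, -332, - 304, - 743/8, 187/3, 83,136,  181, 468,508,996.28, 997.19]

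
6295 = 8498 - 2203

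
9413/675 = 9413/675 =13.95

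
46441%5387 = 3345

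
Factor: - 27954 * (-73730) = 2^2*3^2*5^1*73^1*101^1*1553^1= 2061048420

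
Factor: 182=2^1 * 7^1*13^1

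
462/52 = 8 +23/26 = 8.88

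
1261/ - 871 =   -  2 + 37/67 = - 1.45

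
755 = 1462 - 707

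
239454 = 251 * 954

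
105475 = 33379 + 72096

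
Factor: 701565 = 3^1 * 5^1*46771^1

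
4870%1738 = 1394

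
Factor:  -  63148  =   - 2^2*15787^1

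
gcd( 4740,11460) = 60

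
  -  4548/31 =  - 4548/31 =- 146.71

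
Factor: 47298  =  2^1*3^1  *  7883^1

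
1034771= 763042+271729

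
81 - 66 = 15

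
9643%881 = 833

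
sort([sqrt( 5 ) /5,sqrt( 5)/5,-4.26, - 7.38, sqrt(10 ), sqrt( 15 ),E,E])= [ - 7.38, - 4.26,sqrt (5 )/5,sqrt(5 )/5,E,E, sqrt( 10 ), sqrt( 15)]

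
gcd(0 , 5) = 5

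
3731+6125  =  9856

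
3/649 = 3/649 = 0.00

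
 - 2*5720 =  -  11440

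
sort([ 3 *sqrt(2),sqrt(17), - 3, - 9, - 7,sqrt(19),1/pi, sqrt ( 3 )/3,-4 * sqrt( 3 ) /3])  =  [ - 9,-7,-3, - 4*sqrt(3 ) /3, 1/pi,sqrt( 3)/3,sqrt(17 ),3*sqrt(2), sqrt( 19 ) ] 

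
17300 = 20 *865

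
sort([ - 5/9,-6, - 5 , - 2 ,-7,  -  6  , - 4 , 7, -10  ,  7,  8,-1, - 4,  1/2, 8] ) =[ - 10, - 7, - 6,-6, - 5,-4,-4, - 2,-1, - 5/9,1/2, 7, 7, 8, 8]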